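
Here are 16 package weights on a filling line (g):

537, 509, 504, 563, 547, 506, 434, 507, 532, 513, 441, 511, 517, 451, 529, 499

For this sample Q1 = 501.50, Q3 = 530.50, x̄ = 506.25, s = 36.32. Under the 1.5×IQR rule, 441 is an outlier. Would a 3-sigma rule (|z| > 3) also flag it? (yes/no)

no

z = (441 − 506.25) / 36.32 = -1.80.
|z| = 1.80 ≤ 3.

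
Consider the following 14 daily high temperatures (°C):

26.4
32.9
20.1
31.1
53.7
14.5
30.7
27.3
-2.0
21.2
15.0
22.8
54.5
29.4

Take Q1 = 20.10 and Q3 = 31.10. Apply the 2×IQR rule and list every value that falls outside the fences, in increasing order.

-2.0, 53.7, 54.5

IQR = Q3 − Q1 = 31.10 − 20.10 = 11.00.
Lower fence = Q1 − 2·IQR = 20.10 − 22.00 = -1.90.
Upper fence = Q3 + 2·IQR = 31.10 + 22.00 = 53.10.
-2.0 < -1.90 → outlier.
53.7 > 53.10 → outlier.
54.5 > 53.10 → outlier.
All remaining values lie within [-1.90, 53.10].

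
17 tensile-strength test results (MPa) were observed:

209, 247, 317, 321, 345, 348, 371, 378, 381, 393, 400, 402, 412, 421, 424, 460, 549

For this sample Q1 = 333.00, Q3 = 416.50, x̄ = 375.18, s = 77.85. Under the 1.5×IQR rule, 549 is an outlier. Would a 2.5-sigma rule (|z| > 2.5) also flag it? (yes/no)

z = (549 − 375.18) / 77.85 = 2.23.
|z| = 2.23 ≤ 2.5.

no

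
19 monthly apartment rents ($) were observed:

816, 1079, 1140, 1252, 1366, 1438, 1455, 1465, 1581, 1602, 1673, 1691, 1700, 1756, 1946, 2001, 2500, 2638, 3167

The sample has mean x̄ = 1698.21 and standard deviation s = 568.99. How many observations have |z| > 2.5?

1

Cutoffs: x̄ ± 2.5s = [275.735, 3120.685].
Outside the cutoffs: 3167.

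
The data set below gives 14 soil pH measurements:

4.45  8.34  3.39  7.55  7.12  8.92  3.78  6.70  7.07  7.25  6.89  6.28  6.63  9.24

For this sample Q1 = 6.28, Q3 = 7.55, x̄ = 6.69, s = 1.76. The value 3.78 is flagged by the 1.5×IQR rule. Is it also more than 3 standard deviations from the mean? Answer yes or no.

no

z = (3.78 − 6.69) / 1.76 = -1.65.
|z| = 1.65 ≤ 3.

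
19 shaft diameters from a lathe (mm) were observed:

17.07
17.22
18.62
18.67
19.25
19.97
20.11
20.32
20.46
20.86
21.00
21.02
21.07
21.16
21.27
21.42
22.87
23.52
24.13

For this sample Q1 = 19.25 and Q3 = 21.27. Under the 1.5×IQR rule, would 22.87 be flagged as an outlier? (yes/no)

IQR = Q3 − Q1 = 21.27 − 19.25 = 2.02.
Lower fence = Q1 − 1.5·IQR = 19.25 − 3.03 = 16.22.
Upper fence = Q3 + 1.5·IQR = 21.27 + 3.03 = 24.30.
22.87 lies within [16.22, 24.30].

no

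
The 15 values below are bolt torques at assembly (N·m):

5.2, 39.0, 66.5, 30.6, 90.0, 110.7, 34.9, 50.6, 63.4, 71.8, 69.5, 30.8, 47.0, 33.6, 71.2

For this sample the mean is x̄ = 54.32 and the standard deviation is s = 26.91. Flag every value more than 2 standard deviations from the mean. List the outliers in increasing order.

Cutoffs at x̄ ± 2s: 54.32 ± 2·26.91 = [0.50, 108.14].
110.7: z = 2.10, |z| > 2 → outlier.
Every other value lies within [0.50, 108.14].

110.7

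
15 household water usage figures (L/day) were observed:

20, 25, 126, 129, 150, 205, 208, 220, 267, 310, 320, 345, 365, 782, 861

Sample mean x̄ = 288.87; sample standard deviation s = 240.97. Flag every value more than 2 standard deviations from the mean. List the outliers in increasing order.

782, 861

Cutoffs at x̄ ± 2s: 288.87 ± 2·240.97 = [-193.07, 770.81].
782: z = 2.05, |z| > 2 → outlier.
861: z = 2.37, |z| > 2 → outlier.
Every other value lies within [-193.07, 770.81].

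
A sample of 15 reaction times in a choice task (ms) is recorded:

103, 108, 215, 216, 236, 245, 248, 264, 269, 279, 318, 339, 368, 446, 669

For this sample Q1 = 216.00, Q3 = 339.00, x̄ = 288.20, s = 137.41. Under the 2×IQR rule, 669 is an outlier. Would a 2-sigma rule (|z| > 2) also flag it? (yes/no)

yes

z = (669 − 288.20) / 137.41 = 2.77.
|z| = 2.77 > 2.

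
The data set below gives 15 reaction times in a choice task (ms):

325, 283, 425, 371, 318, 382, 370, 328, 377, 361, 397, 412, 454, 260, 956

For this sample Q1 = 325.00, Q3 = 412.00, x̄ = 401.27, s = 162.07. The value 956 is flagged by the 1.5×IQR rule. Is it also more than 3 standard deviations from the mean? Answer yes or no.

z = (956 − 401.27) / 162.07 = 3.42.
|z| = 3.42 > 3.

yes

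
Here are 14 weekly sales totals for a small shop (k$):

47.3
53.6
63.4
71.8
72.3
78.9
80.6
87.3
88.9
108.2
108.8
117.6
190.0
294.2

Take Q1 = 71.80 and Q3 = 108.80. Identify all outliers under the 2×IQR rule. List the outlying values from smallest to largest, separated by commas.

IQR = Q3 − Q1 = 108.80 − 71.80 = 37.00.
Lower fence = Q1 − 2·IQR = 71.80 − 74.00 = -2.20.
Upper fence = Q3 + 2·IQR = 108.80 + 74.00 = 182.80.
190.0 > 182.80 → outlier.
294.2 > 182.80 → outlier.
All remaining values lie within [-2.20, 182.80].

190.0, 294.2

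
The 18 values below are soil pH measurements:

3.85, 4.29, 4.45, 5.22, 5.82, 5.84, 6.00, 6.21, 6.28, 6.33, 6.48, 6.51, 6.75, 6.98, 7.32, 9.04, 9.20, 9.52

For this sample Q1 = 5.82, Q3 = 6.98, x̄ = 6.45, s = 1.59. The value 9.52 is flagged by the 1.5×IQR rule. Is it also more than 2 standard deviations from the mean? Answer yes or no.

z = (9.52 − 6.45) / 1.59 = 1.93.
|z| = 1.93 ≤ 2.

no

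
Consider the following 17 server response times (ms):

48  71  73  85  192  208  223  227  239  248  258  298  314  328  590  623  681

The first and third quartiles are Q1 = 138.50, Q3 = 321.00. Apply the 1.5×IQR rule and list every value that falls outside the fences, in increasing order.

623, 681

IQR = Q3 − Q1 = 321.00 − 138.50 = 182.50.
Lower fence = Q1 − 1.5·IQR = 138.50 − 273.75 = -135.25.
Upper fence = Q3 + 1.5·IQR = 321.00 + 273.75 = 594.75.
623 > 594.75 → outlier.
681 > 594.75 → outlier.
All remaining values lie within [-135.25, 594.75].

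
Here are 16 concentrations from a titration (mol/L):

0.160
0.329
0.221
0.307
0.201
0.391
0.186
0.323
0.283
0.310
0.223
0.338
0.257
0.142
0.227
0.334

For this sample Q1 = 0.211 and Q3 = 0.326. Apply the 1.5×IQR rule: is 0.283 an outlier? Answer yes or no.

no

IQR = Q3 − Q1 = 0.326 − 0.211 = 0.115.
Lower fence = Q1 − 1.5·IQR = 0.211 − 0.1725 = 0.0385.
Upper fence = Q3 + 1.5·IQR = 0.326 + 0.1725 = 0.4985.
0.283 lies within [0.0385, 0.4985].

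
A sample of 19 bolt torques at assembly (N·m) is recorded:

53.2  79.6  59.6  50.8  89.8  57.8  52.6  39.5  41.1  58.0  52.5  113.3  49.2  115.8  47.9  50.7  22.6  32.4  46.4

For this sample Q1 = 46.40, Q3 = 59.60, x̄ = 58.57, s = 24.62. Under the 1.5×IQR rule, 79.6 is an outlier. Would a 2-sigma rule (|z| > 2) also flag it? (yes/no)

no

z = (79.6 − 58.57) / 24.62 = 0.85.
|z| = 0.85 ≤ 2.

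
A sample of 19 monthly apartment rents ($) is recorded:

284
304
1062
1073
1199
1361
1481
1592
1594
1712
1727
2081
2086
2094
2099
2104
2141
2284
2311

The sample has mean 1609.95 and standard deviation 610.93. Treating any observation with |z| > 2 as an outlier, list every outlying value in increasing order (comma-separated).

Cutoffs at x̄ ± 2s: 1609.95 ± 2·610.93 = [388.09, 2831.81].
284: z = -2.17, |z| > 2 → outlier.
304: z = -2.14, |z| > 2 → outlier.
Every other value lies within [388.09, 2831.81].

284, 304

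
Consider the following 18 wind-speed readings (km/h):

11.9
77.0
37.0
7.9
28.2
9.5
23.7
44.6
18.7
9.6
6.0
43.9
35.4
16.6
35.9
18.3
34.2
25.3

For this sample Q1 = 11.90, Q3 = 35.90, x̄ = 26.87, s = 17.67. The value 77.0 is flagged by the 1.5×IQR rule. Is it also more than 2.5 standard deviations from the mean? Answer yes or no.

z = (77.0 − 26.87) / 17.67 = 2.84.
|z| = 2.84 > 2.5.

yes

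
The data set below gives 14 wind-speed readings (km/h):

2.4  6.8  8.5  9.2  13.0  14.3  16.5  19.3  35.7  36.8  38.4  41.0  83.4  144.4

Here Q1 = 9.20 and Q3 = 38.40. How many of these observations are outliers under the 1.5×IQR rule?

IQR = 29.20; fences at 9.20 − 43.80 = -34.60 and 38.40 + 43.80 = 82.20.
Outside the cutoffs: 83.4, 144.4.

2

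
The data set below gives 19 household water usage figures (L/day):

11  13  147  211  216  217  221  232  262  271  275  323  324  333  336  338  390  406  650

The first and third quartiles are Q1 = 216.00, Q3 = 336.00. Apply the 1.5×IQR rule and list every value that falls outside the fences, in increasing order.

IQR = Q3 − Q1 = 336.00 − 216.00 = 120.00.
Lower fence = Q1 − 1.5·IQR = 216.00 − 180.00 = 36.00.
Upper fence = Q3 + 1.5·IQR = 336.00 + 180.00 = 516.00.
11 < 36.00 → outlier.
13 < 36.00 → outlier.
650 > 516.00 → outlier.
All remaining values lie within [36.00, 516.00].

11, 13, 650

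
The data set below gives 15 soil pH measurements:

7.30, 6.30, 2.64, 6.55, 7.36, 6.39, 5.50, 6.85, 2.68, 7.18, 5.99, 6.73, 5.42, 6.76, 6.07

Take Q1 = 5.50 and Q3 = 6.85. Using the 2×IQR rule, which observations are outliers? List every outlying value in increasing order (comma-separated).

IQR = Q3 − Q1 = 6.85 − 5.50 = 1.35.
Lower fence = Q1 − 2·IQR = 5.50 − 2.70 = 2.80.
Upper fence = Q3 + 2·IQR = 6.85 + 2.70 = 9.55.
2.64 < 2.80 → outlier.
2.68 < 2.80 → outlier.
All remaining values lie within [2.80, 9.55].

2.64, 2.68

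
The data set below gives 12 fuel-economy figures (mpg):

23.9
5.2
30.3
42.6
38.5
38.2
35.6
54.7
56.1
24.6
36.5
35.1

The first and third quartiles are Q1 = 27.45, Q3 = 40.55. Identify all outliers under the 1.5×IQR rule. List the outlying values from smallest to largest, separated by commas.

5.2

IQR = Q3 − Q1 = 40.55 − 27.45 = 13.10.
Lower fence = Q1 − 1.5·IQR = 27.45 − 19.65 = 7.80.
Upper fence = Q3 + 1.5·IQR = 40.55 + 19.65 = 60.20.
5.2 < 7.80 → outlier.
All remaining values lie within [7.80, 60.20].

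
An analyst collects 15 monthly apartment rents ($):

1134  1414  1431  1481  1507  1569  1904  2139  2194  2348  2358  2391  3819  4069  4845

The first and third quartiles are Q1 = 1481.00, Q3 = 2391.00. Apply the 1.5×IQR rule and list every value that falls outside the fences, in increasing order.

3819, 4069, 4845

IQR = Q3 − Q1 = 2391.00 − 1481.00 = 910.00.
Lower fence = Q1 − 1.5·IQR = 1481.00 − 1365.00 = 116.00.
Upper fence = Q3 + 1.5·IQR = 2391.00 + 1365.00 = 3756.00.
3819 > 3756.00 → outlier.
4069 > 3756.00 → outlier.
4845 > 3756.00 → outlier.
All remaining values lie within [116.00, 3756.00].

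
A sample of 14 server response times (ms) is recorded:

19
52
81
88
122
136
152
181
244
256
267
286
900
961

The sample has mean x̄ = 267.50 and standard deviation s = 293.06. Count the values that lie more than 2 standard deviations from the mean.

Cutoffs: x̄ ± 2s = [-318.62, 853.62].
Outside the cutoffs: 900, 961.

2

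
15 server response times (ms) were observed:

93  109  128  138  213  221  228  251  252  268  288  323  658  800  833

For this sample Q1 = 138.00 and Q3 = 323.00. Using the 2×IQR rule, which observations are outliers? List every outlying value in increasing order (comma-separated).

800, 833

IQR = Q3 − Q1 = 323.00 − 138.00 = 185.00.
Lower fence = Q1 − 2·IQR = 138.00 − 370.00 = -232.00.
Upper fence = Q3 + 2·IQR = 323.00 + 370.00 = 693.00.
800 > 693.00 → outlier.
833 > 693.00 → outlier.
All remaining values lie within [-232.00, 693.00].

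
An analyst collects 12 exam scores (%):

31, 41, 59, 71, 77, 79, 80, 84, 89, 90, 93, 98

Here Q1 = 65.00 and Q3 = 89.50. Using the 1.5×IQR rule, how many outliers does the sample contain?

0

IQR = 24.50; fences at 65.00 − 36.75 = 28.25 and 89.50 + 36.75 = 126.25.
Every value lies within the cutoffs.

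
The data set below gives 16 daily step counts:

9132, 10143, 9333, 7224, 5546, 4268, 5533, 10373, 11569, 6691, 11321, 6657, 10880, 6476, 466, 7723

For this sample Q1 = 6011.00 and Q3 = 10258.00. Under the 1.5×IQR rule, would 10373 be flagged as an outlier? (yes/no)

no

IQR = Q3 − Q1 = 10258.00 − 6011.00 = 4247.00.
Lower fence = Q1 − 1.5·IQR = 6011.00 − 6370.50 = -359.50.
Upper fence = Q3 + 1.5·IQR = 10258.00 + 6370.50 = 16628.50.
10373 lies within [-359.50, 16628.50].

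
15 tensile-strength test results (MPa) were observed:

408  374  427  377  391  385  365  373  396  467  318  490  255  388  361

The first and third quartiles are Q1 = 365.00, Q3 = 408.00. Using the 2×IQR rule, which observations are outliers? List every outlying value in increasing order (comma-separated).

255

IQR = Q3 − Q1 = 408.00 − 365.00 = 43.00.
Lower fence = Q1 − 2·IQR = 365.00 − 86.00 = 279.00.
Upper fence = Q3 + 2·IQR = 408.00 + 86.00 = 494.00.
255 < 279.00 → outlier.
All remaining values lie within [279.00, 494.00].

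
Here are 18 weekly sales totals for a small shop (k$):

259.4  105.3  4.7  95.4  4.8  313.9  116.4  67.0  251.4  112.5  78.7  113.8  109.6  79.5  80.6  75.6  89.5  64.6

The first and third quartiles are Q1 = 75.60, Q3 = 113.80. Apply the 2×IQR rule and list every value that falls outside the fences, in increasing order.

IQR = Q3 − Q1 = 113.80 − 75.60 = 38.20.
Lower fence = Q1 − 2·IQR = 75.60 − 76.40 = -0.80.
Upper fence = Q3 + 2·IQR = 113.80 + 76.40 = 190.20.
251.4 > 190.20 → outlier.
259.4 > 190.20 → outlier.
313.9 > 190.20 → outlier.
All remaining values lie within [-0.80, 190.20].

251.4, 259.4, 313.9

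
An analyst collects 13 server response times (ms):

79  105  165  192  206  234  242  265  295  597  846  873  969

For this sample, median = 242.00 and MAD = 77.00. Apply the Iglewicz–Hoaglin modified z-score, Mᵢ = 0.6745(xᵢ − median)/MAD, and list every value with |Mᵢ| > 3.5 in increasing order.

846, 873, 969

|Mᵢ| > 3.5 ⇔ |xᵢ − 242.00| > 3.5·77.00/0.6745 = 399.56.
So outliers lie outside [-157.56, 641.56].
846: M = 5.29 → outlier.
873: M = 5.53 → outlier.
969: M = 6.37 → outlier.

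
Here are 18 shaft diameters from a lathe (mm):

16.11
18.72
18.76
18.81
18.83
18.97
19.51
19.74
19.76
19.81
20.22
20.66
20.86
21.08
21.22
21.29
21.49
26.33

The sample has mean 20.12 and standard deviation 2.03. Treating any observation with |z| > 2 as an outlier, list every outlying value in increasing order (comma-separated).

Cutoffs at x̄ ± 2s: 20.12 ± 2·2.03 = [16.06, 24.18].
26.33: z = 3.06, |z| > 2 → outlier.
Every other value lies within [16.06, 24.18].

26.33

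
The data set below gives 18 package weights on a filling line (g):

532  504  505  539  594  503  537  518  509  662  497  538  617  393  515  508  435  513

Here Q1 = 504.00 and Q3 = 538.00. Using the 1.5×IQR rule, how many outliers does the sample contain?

5

IQR = 34.00; fences at 504.00 − 51.00 = 453.00 and 538.00 + 51.00 = 589.00.
Outside the cutoffs: 393, 435, 594, 617, 662.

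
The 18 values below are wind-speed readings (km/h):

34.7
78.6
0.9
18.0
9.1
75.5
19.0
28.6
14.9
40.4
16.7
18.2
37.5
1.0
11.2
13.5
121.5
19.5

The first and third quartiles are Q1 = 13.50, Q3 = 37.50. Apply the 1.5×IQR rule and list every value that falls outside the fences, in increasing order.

75.5, 78.6, 121.5

IQR = Q3 − Q1 = 37.50 − 13.50 = 24.00.
Lower fence = Q1 − 1.5·IQR = 13.50 − 36.00 = -22.50.
Upper fence = Q3 + 1.5·IQR = 37.50 + 36.00 = 73.50.
75.5 > 73.50 → outlier.
78.6 > 73.50 → outlier.
121.5 > 73.50 → outlier.
All remaining values lie within [-22.50, 73.50].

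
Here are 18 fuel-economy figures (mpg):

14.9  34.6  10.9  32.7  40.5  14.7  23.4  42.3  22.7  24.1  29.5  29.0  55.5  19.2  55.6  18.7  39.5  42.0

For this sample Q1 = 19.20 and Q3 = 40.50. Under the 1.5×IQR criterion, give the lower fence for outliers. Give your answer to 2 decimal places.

IQR = Q3 − Q1 = 40.50 − 19.20 = 21.30.
Lower fence = Q1 − 1.5·IQR = 19.20 − 31.95 = -12.75.
Upper fence = Q3 + 1.5·IQR = 40.50 + 31.95 = 72.45.

-12.75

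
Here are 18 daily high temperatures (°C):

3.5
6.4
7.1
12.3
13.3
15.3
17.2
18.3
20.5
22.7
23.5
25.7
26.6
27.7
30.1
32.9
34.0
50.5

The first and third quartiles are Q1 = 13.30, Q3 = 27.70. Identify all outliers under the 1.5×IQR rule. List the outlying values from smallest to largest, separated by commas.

50.5

IQR = Q3 − Q1 = 27.70 − 13.30 = 14.40.
Lower fence = Q1 − 1.5·IQR = 13.30 − 21.60 = -8.30.
Upper fence = Q3 + 1.5·IQR = 27.70 + 21.60 = 49.30.
50.5 > 49.30 → outlier.
All remaining values lie within [-8.30, 49.30].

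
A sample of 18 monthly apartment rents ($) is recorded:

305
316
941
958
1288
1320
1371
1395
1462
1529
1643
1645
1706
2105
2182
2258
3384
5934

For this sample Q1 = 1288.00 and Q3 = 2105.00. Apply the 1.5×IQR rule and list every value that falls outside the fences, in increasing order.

IQR = Q3 − Q1 = 2105.00 − 1288.00 = 817.00.
Lower fence = Q1 − 1.5·IQR = 1288.00 − 1225.50 = 62.50.
Upper fence = Q3 + 1.5·IQR = 2105.00 + 1225.50 = 3330.50.
3384 > 3330.50 → outlier.
5934 > 3330.50 → outlier.
All remaining values lie within [62.50, 3330.50].

3384, 5934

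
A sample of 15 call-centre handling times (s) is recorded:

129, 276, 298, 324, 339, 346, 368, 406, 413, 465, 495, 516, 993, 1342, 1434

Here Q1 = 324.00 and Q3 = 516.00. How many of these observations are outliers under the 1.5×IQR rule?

3

IQR = 192.00; fences at 324.00 − 288.00 = 36.00 and 516.00 + 288.00 = 804.00.
Outside the cutoffs: 993, 1342, 1434.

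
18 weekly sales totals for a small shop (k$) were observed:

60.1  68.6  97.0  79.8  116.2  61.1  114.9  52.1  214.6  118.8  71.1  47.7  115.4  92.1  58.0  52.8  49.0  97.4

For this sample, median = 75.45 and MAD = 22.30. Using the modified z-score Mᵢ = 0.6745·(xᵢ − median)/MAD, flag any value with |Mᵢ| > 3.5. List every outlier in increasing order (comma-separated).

214.6

|Mᵢ| > 3.5 ⇔ |xᵢ − 75.45| > 3.5·22.30/0.6745 = 115.72.
So outliers lie outside [-40.27, 191.17].
214.6: M = 4.21 → outlier.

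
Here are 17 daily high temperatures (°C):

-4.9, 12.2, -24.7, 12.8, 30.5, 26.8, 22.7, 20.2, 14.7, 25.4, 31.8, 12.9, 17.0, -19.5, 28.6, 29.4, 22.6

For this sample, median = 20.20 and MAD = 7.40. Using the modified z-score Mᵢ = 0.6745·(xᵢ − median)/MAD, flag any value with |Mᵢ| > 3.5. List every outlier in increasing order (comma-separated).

-24.7, -19.5

|Mᵢ| > 3.5 ⇔ |xᵢ − 20.20| > 3.5·7.40/0.6745 = 38.40.
So outliers lie outside [-18.20, 58.60].
-24.7: M = -4.09 → outlier.
-19.5: M = -3.62 → outlier.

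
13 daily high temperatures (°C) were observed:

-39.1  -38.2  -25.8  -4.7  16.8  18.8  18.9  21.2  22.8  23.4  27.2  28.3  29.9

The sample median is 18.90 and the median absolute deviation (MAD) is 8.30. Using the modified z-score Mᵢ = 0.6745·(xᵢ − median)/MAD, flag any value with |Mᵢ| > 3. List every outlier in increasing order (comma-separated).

-39.1, -38.2, -25.8

|Mᵢ| > 3 ⇔ |xᵢ − 18.90| > 3·8.30/0.6745 = 36.92.
So outliers lie outside [-18.02, 55.82].
-39.1: M = -4.71 → outlier.
-38.2: M = -4.64 → outlier.
-25.8: M = -3.63 → outlier.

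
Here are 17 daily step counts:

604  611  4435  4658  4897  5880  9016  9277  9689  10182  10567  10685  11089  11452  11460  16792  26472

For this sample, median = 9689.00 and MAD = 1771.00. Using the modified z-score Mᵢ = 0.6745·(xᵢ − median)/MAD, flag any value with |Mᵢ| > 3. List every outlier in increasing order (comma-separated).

|Mᵢ| > 3 ⇔ |xᵢ − 9689.00| > 3·1771.00/0.6745 = 7876.95.
So outliers lie outside [1812.05, 17565.95].
604: M = -3.46 → outlier.
611: M = -3.46 → outlier.
26472: M = 6.39 → outlier.

604, 611, 26472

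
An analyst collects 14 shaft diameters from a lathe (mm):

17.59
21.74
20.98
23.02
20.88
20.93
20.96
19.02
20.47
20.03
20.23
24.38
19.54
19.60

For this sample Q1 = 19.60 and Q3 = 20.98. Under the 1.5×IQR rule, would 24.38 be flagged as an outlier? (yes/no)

yes

IQR = Q3 − Q1 = 20.98 − 19.60 = 1.38.
Lower fence = Q1 − 1.5·IQR = 19.60 − 2.07 = 17.53.
Upper fence = Q3 + 1.5·IQR = 20.98 + 2.07 = 23.05.
24.38 lies above the upper fence.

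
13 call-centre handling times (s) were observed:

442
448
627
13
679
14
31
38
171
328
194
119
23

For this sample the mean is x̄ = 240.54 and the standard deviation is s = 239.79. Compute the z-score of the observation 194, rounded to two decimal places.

z = (194 − 240.54) / 239.79 = -0.19.

-0.19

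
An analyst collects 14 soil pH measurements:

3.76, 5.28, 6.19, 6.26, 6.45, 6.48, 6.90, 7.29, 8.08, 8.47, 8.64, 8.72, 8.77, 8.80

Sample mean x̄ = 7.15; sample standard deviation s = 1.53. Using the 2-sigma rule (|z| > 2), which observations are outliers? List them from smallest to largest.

Cutoffs at x̄ ± 2s: 7.15 ± 2·1.53 = [4.09, 10.21].
3.76: z = -2.22, |z| > 2 → outlier.
Every other value lies within [4.09, 10.21].

3.76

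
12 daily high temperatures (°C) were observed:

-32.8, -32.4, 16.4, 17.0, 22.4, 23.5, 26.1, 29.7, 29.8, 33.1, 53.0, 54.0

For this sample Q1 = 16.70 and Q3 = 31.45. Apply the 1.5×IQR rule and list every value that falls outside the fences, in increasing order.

-32.8, -32.4, 54.0

IQR = Q3 − Q1 = 31.45 − 16.70 = 14.75.
Lower fence = Q1 − 1.5·IQR = 16.70 − 22.125 = -5.425.
Upper fence = Q3 + 1.5·IQR = 31.45 + 22.125 = 53.575.
-32.8 < -5.425 → outlier.
-32.4 < -5.425 → outlier.
54.0 > 53.575 → outlier.
All remaining values lie within [-5.425, 53.575].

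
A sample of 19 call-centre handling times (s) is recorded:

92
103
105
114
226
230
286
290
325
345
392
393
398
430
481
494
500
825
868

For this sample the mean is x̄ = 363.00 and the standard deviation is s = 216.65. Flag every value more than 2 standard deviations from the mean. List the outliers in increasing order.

Cutoffs at x̄ ± 2s: 363.00 ± 2·216.65 = [-70.30, 796.30].
825: z = 2.13, |z| > 2 → outlier.
868: z = 2.33, |z| > 2 → outlier.
Every other value lies within [-70.30, 796.30].

825, 868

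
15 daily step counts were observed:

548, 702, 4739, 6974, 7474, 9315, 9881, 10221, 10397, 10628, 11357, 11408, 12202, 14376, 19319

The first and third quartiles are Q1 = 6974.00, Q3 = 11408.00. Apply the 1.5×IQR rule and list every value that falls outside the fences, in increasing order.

19319

IQR = Q3 − Q1 = 11408.00 − 6974.00 = 4434.00.
Lower fence = Q1 − 1.5·IQR = 6974.00 − 6651.00 = 323.00.
Upper fence = Q3 + 1.5·IQR = 11408.00 + 6651.00 = 18059.00.
19319 > 18059.00 → outlier.
All remaining values lie within [323.00, 18059.00].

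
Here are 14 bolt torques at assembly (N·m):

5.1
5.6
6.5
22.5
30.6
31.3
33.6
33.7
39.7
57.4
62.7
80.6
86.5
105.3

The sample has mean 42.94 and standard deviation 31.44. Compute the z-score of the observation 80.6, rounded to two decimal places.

1.20

z = (80.6 − 42.94) / 31.44 = 1.20.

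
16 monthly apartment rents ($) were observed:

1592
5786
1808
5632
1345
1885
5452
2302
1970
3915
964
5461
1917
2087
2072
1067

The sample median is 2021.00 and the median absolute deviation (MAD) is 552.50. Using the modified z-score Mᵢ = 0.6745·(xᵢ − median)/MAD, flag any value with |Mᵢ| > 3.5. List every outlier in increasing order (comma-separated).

|Mᵢ| > 3.5 ⇔ |xᵢ − 2021.00| > 3.5·552.50/0.6745 = 2866.94.
So outliers lie outside [-845.94, 4887.94].
5452: M = 4.19 → outlier.
5461: M = 4.20 → outlier.
5632: M = 4.41 → outlier.
5786: M = 4.60 → outlier.

5452, 5461, 5632, 5786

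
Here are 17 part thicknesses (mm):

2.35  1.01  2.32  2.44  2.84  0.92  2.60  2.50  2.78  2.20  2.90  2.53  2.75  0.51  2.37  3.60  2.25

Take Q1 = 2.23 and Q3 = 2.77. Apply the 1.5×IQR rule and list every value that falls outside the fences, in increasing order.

0.51, 0.92, 1.01, 3.60

IQR = Q3 − Q1 = 2.77 − 2.23 = 0.54.
Lower fence = Q1 − 1.5·IQR = 2.23 − 0.81 = 1.42.
Upper fence = Q3 + 1.5·IQR = 2.77 + 0.81 = 3.58.
0.51 < 1.42 → outlier.
0.92 < 1.42 → outlier.
1.01 < 1.42 → outlier.
3.60 > 3.58 → outlier.
All remaining values lie within [1.42, 3.58].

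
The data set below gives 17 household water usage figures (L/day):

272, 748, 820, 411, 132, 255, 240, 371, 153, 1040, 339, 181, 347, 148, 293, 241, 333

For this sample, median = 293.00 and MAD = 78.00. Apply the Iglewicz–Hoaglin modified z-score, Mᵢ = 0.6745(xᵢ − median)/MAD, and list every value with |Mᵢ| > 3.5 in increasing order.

|Mᵢ| > 3.5 ⇔ |xᵢ − 293.00| > 3.5·78.00/0.6745 = 404.74.
So outliers lie outside [-111.74, 697.74].
748: M = 3.93 → outlier.
820: M = 4.56 → outlier.
1040: M = 6.46 → outlier.

748, 820, 1040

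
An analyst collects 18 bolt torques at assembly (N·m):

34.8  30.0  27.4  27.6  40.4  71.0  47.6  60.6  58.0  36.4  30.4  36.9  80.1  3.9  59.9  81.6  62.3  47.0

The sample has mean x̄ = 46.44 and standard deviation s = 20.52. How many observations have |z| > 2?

1

Cutoffs: x̄ ± 2s = [5.40, 87.48].
Outside the cutoffs: 3.9.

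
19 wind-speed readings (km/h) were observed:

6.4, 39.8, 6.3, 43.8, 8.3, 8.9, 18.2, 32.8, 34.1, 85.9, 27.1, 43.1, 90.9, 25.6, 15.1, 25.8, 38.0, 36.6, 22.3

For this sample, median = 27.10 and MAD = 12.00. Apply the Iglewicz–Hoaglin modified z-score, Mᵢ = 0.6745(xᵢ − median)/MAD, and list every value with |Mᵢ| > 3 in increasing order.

|Mᵢ| > 3 ⇔ |xᵢ − 27.10| > 3·12.00/0.6745 = 53.37.
So outliers lie outside [-26.27, 80.47].
85.9: M = 3.31 → outlier.
90.9: M = 3.59 → outlier.

85.9, 90.9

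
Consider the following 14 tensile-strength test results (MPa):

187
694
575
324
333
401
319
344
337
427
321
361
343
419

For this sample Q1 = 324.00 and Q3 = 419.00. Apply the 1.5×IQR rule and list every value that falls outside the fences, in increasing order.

575, 694

IQR = Q3 − Q1 = 419.00 − 324.00 = 95.00.
Lower fence = Q1 − 1.5·IQR = 324.00 − 142.50 = 181.50.
Upper fence = Q3 + 1.5·IQR = 419.00 + 142.50 = 561.50.
575 > 561.50 → outlier.
694 > 561.50 → outlier.
All remaining values lie within [181.50, 561.50].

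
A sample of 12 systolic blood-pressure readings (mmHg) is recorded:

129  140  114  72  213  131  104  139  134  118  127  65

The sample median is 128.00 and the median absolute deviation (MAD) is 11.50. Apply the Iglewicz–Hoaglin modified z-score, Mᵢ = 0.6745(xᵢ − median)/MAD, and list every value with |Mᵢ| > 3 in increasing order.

|Mᵢ| > 3 ⇔ |xᵢ − 128.00| > 3·11.50/0.6745 = 51.15.
So outliers lie outside [76.85, 179.15].
65: M = -3.70 → outlier.
72: M = -3.28 → outlier.
213: M = 4.99 → outlier.

65, 72, 213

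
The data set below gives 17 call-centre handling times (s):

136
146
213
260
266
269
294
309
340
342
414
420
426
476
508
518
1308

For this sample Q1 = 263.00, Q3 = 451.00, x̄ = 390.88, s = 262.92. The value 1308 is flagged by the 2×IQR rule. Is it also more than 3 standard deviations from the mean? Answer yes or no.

yes

z = (1308 − 390.88) / 262.92 = 3.49.
|z| = 3.49 > 3.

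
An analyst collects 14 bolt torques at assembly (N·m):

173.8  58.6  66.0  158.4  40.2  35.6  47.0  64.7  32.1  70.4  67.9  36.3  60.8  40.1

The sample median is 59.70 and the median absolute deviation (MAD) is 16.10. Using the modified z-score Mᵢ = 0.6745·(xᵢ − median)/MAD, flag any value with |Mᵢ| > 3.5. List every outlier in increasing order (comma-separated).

158.4, 173.8

|Mᵢ| > 3.5 ⇔ |xᵢ − 59.70| > 3.5·16.10/0.6745 = 83.54.
So outliers lie outside [-23.84, 143.24].
158.4: M = 4.13 → outlier.
173.8: M = 4.78 → outlier.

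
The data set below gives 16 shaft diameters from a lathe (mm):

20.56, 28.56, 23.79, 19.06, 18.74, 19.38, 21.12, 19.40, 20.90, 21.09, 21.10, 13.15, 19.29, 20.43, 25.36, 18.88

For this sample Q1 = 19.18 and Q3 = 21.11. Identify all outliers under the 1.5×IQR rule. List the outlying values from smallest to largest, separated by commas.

IQR = Q3 − Q1 = 21.11 − 19.18 = 1.93.
Lower fence = Q1 − 1.5·IQR = 19.18 − 2.895 = 16.285.
Upper fence = Q3 + 1.5·IQR = 21.11 + 2.895 = 24.005.
13.15 < 16.285 → outlier.
25.36 > 24.005 → outlier.
28.56 > 24.005 → outlier.
All remaining values lie within [16.285, 24.005].

13.15, 25.36, 28.56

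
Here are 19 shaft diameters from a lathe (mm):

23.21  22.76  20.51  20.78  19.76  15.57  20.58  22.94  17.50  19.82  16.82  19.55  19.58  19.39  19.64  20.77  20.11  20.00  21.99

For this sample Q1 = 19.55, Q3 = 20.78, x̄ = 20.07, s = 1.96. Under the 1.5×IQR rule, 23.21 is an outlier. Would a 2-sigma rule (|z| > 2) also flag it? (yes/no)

no

z = (23.21 − 20.07) / 1.96 = 1.60.
|z| = 1.60 ≤ 2.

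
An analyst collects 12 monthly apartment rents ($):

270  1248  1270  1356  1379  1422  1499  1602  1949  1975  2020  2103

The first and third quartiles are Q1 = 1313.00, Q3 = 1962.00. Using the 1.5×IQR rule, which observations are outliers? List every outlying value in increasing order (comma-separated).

270

IQR = Q3 − Q1 = 1962.00 − 1313.00 = 649.00.
Lower fence = Q1 − 1.5·IQR = 1313.00 − 973.50 = 339.50.
Upper fence = Q3 + 1.5·IQR = 1962.00 + 973.50 = 2935.50.
270 < 339.50 → outlier.
All remaining values lie within [339.50, 2935.50].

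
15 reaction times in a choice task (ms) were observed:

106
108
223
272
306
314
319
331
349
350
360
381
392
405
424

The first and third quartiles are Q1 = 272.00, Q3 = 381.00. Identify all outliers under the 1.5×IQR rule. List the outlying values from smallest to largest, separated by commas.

IQR = Q3 − Q1 = 381.00 − 272.00 = 109.00.
Lower fence = Q1 − 1.5·IQR = 272.00 − 163.50 = 108.50.
Upper fence = Q3 + 1.5·IQR = 381.00 + 163.50 = 544.50.
106 < 108.50 → outlier.
108 < 108.50 → outlier.
All remaining values lie within [108.50, 544.50].

106, 108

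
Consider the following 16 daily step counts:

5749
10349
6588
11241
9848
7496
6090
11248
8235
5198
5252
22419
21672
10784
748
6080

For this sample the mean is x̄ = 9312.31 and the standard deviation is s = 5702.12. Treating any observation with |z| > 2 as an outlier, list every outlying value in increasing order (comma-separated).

Cutoffs at x̄ ± 2s: 9312.31 ± 2·5702.12 = [-2091.93, 20716.55].
21672: z = 2.17, |z| > 2 → outlier.
22419: z = 2.30, |z| > 2 → outlier.
Every other value lies within [-2091.93, 20716.55].

21672, 22419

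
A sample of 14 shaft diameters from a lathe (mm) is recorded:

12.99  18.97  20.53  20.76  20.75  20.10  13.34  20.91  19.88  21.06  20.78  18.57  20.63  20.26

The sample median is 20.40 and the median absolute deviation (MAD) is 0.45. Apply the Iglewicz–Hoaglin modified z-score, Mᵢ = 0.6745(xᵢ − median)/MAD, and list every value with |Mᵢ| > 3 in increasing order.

|Mᵢ| > 3 ⇔ |xᵢ − 20.40| > 3·0.45/0.6745 = 2.00.
So outliers lie outside [18.40, 22.40].
12.99: M = -11.11 → outlier.
13.34: M = -10.58 → outlier.

12.99, 13.34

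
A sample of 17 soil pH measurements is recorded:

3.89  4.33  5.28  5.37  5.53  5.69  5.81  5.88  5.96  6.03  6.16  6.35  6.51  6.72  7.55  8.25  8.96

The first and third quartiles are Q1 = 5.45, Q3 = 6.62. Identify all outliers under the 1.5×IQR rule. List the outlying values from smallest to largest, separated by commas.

IQR = Q3 − Q1 = 6.62 − 5.45 = 1.17.
Lower fence = Q1 − 1.5·IQR = 5.45 − 1.755 = 3.695.
Upper fence = Q3 + 1.5·IQR = 6.62 + 1.755 = 8.375.
8.96 > 8.375 → outlier.
All remaining values lie within [3.695, 8.375].

8.96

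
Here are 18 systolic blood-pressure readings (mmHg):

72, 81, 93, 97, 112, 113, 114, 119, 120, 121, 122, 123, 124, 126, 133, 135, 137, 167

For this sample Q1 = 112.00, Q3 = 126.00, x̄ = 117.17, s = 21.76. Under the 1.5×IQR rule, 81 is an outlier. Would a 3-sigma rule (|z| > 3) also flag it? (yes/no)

no

z = (81 − 117.17) / 21.76 = -1.66.
|z| = 1.66 ≤ 3.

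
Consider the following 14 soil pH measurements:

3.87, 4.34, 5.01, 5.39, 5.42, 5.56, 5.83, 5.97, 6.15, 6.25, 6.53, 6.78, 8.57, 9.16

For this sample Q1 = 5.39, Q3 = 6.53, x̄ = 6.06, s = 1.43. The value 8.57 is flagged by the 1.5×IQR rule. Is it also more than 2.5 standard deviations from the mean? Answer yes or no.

z = (8.57 − 6.06) / 1.43 = 1.76.
|z| = 1.76 ≤ 2.5.

no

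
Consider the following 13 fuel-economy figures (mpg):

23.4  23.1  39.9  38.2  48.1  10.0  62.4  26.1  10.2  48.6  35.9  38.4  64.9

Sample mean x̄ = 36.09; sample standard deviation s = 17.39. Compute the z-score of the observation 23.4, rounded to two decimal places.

-0.73

z = (23.4 − 36.09) / 17.39 = -0.73.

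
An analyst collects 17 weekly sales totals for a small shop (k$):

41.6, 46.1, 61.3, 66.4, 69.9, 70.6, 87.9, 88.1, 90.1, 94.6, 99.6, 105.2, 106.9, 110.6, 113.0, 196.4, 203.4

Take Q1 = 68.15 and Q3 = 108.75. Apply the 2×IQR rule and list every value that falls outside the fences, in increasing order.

196.4, 203.4

IQR = Q3 − Q1 = 108.75 − 68.15 = 40.60.
Lower fence = Q1 − 2·IQR = 68.15 − 81.20 = -13.05.
Upper fence = Q3 + 2·IQR = 108.75 + 81.20 = 189.95.
196.4 > 189.95 → outlier.
203.4 > 189.95 → outlier.
All remaining values lie within [-13.05, 189.95].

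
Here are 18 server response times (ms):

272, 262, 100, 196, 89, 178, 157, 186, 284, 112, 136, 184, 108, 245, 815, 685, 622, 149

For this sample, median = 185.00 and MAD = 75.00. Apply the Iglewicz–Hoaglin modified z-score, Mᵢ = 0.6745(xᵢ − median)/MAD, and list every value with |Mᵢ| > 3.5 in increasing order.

622, 685, 815

|Mᵢ| > 3.5 ⇔ |xᵢ − 185.00| > 3.5·75.00/0.6745 = 389.18.
So outliers lie outside [-204.18, 574.18].
622: M = 3.93 → outlier.
685: M = 4.50 → outlier.
815: M = 5.67 → outlier.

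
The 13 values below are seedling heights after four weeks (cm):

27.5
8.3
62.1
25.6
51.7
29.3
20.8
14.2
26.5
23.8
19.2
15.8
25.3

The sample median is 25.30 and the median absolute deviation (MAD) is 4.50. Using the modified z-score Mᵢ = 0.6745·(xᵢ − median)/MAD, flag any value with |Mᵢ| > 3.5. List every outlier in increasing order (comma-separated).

51.7, 62.1

|Mᵢ| > 3.5 ⇔ |xᵢ − 25.30| > 3.5·4.50/0.6745 = 23.35.
So outliers lie outside [1.95, 48.65].
51.7: M = 3.96 → outlier.
62.1: M = 5.52 → outlier.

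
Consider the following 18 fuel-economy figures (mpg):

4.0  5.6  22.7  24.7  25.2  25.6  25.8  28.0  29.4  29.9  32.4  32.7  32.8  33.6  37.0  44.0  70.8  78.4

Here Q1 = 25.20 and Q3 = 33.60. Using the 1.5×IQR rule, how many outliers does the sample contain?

IQR = 8.40; fences at 25.20 − 12.60 = 12.60 and 33.60 + 12.60 = 46.20.
Outside the cutoffs: 4.0, 5.6, 70.8, 78.4.

4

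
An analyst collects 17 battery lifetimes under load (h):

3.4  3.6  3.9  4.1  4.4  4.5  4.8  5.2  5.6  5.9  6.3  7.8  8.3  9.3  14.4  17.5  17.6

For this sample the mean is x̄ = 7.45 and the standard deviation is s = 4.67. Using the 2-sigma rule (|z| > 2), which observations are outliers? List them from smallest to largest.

Cutoffs at x̄ ± 2s: 7.45 ± 2·4.67 = [-1.89, 16.79].
17.5: z = 2.15, |z| > 2 → outlier.
17.6: z = 2.17, |z| > 2 → outlier.
Every other value lies within [-1.89, 16.79].

17.5, 17.6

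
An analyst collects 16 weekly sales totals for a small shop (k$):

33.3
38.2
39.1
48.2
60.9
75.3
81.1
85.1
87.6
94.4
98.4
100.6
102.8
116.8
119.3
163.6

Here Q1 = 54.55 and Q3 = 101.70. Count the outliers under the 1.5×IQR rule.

IQR = 47.15; fences at 54.55 − 70.725 = -16.175 and 101.70 + 70.725 = 172.425.
Every value lies within the cutoffs.

0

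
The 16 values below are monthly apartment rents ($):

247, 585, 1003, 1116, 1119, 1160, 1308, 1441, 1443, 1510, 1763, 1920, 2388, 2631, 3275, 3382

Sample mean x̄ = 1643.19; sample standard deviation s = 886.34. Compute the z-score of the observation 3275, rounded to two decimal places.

1.84

z = (3275 − 1643.19) / 886.34 = 1.84.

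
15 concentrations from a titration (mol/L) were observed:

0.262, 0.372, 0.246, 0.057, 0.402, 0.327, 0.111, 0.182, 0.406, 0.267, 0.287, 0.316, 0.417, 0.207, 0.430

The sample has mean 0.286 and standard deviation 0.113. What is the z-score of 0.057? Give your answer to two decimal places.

z = (0.057 − 0.286) / 0.113 = -2.03.

-2.03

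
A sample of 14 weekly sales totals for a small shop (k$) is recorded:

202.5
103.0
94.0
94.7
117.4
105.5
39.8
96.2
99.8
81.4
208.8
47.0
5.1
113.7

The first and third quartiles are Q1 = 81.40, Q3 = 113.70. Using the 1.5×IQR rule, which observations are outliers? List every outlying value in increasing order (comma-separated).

IQR = Q3 − Q1 = 113.70 − 81.40 = 32.30.
Lower fence = Q1 − 1.5·IQR = 81.40 − 48.45 = 32.95.
Upper fence = Q3 + 1.5·IQR = 113.70 + 48.45 = 162.15.
5.1 < 32.95 → outlier.
202.5 > 162.15 → outlier.
208.8 > 162.15 → outlier.
All remaining values lie within [32.95, 162.15].

5.1, 202.5, 208.8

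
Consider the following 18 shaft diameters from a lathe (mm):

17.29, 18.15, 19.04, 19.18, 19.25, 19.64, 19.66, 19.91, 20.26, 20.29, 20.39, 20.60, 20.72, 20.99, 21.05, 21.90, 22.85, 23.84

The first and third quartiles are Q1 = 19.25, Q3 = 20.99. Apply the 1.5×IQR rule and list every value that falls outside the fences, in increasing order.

IQR = Q3 − Q1 = 20.99 − 19.25 = 1.74.
Lower fence = Q1 − 1.5·IQR = 19.25 − 2.61 = 16.64.
Upper fence = Q3 + 1.5·IQR = 20.99 + 2.61 = 23.60.
23.84 > 23.60 → outlier.
All remaining values lie within [16.64, 23.60].

23.84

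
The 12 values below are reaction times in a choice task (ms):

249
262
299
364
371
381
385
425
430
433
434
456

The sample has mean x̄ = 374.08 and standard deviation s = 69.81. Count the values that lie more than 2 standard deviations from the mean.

0

Cutoffs: x̄ ± 2s = [234.46, 513.70].
Every value lies within the cutoffs.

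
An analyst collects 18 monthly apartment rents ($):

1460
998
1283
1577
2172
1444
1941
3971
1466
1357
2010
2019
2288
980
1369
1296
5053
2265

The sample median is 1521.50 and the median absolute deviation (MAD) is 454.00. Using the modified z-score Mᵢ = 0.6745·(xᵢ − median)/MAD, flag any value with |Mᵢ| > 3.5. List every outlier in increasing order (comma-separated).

|Mᵢ| > 3.5 ⇔ |xᵢ − 1521.50| > 3.5·454.00/0.6745 = 2355.82.
So outliers lie outside [-834.32, 3877.32].
3971: M = 3.64 → outlier.
5053: M = 5.25 → outlier.

3971, 5053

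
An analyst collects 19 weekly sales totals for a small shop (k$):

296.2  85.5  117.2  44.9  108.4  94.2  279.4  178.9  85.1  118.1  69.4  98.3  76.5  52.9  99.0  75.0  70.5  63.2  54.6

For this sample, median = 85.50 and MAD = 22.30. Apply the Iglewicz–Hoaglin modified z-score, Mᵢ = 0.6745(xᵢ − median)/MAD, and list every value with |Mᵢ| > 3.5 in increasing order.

|Mᵢ| > 3.5 ⇔ |xᵢ − 85.50| > 3.5·22.30/0.6745 = 115.72.
So outliers lie outside [-30.22, 201.22].
279.4: M = 5.86 → outlier.
296.2: M = 6.37 → outlier.

279.4, 296.2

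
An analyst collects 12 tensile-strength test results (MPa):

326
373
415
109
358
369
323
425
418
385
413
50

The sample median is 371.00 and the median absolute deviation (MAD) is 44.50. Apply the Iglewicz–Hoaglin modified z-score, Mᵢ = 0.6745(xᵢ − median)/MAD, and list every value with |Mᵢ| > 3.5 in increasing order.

|Mᵢ| > 3.5 ⇔ |xᵢ − 371.00| > 3.5·44.50/0.6745 = 230.91.
So outliers lie outside [140.09, 601.91].
50: M = -4.87 → outlier.
109: M = -3.97 → outlier.

50, 109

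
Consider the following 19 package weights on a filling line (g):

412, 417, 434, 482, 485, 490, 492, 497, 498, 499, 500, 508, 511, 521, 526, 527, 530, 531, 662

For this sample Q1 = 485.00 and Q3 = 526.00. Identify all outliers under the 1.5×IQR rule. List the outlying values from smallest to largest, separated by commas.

412, 417, 662

IQR = Q3 − Q1 = 526.00 − 485.00 = 41.00.
Lower fence = Q1 − 1.5·IQR = 485.00 − 61.50 = 423.50.
Upper fence = Q3 + 1.5·IQR = 526.00 + 61.50 = 587.50.
412 < 423.50 → outlier.
417 < 423.50 → outlier.
662 > 587.50 → outlier.
All remaining values lie within [423.50, 587.50].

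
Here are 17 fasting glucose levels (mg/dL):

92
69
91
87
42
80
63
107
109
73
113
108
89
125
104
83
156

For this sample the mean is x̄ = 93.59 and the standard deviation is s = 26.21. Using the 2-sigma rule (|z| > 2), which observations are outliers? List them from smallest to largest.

Cutoffs at x̄ ± 2s: 93.59 ± 2·26.21 = [41.17, 146.01].
156: z = 2.38, |z| > 2 → outlier.
Every other value lies within [41.17, 146.01].

156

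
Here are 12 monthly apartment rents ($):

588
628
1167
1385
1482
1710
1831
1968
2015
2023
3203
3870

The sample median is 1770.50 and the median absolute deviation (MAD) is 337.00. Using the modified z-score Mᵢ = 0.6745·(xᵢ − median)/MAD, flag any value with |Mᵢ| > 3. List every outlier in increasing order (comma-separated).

3870

|Mᵢ| > 3 ⇔ |xᵢ − 1770.50| > 3·337.00/0.6745 = 1498.89.
So outliers lie outside [271.61, 3269.39].
3870: M = 4.20 → outlier.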